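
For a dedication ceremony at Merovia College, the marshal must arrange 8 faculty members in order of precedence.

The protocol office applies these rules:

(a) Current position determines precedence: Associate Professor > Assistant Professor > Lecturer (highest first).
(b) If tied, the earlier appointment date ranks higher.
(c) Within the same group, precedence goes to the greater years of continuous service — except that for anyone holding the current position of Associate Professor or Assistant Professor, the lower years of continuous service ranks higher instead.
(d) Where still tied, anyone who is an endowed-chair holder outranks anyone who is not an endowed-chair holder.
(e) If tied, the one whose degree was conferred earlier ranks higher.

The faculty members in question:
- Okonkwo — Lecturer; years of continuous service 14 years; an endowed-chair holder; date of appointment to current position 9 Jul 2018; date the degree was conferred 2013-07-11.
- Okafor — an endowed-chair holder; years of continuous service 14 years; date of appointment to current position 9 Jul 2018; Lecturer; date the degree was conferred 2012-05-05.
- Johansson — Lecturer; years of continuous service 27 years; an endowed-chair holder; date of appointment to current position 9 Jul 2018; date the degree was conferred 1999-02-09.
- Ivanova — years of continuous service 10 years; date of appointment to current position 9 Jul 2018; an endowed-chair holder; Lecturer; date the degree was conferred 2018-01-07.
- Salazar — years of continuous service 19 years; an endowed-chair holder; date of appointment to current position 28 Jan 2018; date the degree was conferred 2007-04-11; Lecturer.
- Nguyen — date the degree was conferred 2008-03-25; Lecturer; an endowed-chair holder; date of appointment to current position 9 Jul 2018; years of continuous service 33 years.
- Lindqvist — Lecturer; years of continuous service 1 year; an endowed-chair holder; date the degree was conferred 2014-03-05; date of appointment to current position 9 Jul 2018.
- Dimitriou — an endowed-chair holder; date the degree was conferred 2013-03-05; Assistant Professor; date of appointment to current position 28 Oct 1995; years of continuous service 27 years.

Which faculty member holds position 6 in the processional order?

Okonkwo

By current position: Dimitriou (Assistant Professor); then Salazar, Nguyen, Johansson, Okafor, Okonkwo, Ivanova and Lindqvist (Lecturer).
Among Salazar, Nguyen, Johansson, Okafor, Okonkwo, Ivanova and Lindqvist, by date of appointment to current position (earlier first): Salazar (28 Jan 2018) before Nguyen, Johansson, Okafor, Okonkwo, Ivanova and Lindqvist (9 Jul 2018).
Among Nguyen, Johansson, Okafor, Okonkwo, Ivanova and Lindqvist, by years of continuous service (higher first): Nguyen (33 years) before Johansson (27 years) before Okafor and Okonkwo (14 years) before Ivanova (10 years) before Lindqvist (1 year).
Okafor and Okonkwo are each an endowed-chair holder, so the next rule applies.
Among Okafor and Okonkwo, by date the degree was conferred (earlier first): Okafor (2012-05-05) before Okonkwo (2013-07-11).
Order: Dimitriou, Salazar, Nguyen, Johansson, Okafor, Okonkwo, Ivanova, Lindqvist.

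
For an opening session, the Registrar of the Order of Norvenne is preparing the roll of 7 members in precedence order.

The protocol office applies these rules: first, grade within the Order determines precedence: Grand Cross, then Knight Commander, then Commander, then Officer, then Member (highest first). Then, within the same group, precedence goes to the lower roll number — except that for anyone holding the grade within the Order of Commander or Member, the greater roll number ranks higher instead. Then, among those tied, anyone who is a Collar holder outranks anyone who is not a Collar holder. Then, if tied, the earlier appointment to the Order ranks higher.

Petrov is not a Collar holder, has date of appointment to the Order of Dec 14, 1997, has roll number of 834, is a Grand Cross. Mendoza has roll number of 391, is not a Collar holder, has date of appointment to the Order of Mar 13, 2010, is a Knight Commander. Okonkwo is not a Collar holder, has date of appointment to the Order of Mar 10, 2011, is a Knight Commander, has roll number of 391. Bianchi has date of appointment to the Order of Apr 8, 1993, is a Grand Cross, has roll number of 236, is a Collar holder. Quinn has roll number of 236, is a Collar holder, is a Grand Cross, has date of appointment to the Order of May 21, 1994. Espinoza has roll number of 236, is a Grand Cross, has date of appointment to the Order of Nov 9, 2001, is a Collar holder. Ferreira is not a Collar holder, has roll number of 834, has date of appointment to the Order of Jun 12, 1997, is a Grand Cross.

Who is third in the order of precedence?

By grade within the Order: Bianchi, Quinn, Espinoza, Ferreira and Petrov (Grand Cross); then Mendoza and Okonkwo (Knight Commander).
Among Bianchi, Quinn, Espinoza, Ferreira and Petrov, by roll number (lower first): Bianchi, Quinn and Espinoza (236) before Ferreira and Petrov (834).
Bianchi, Quinn and Espinoza are each a Collar holder, so the next rule applies.
Among Bianchi, Quinn and Espinoza, by date of appointment to the Order (earlier first): Bianchi (Apr 8, 1993) before Quinn (May 21, 1994) before Espinoza (Nov 9, 2001).
Ferreira and Petrov are each not a Collar holder, so the next rule applies.
Among Ferreira and Petrov, by date of appointment to the Order (earlier first): Ferreira (Jun 12, 1997) before Petrov (Dec 14, 1997).
Mendoza and Okonkwo both have roll number 391, so the next rule applies.
Mendoza and Okonkwo are each not a Collar holder, so the next rule applies.
Among Mendoza and Okonkwo, by date of appointment to the Order (earlier first): Mendoza (Mar 13, 2010) before Okonkwo (Mar 10, 2011).
Order: Bianchi, Quinn, Espinoza, Ferreira, Petrov, Mendoza, Okonkwo.

Espinoza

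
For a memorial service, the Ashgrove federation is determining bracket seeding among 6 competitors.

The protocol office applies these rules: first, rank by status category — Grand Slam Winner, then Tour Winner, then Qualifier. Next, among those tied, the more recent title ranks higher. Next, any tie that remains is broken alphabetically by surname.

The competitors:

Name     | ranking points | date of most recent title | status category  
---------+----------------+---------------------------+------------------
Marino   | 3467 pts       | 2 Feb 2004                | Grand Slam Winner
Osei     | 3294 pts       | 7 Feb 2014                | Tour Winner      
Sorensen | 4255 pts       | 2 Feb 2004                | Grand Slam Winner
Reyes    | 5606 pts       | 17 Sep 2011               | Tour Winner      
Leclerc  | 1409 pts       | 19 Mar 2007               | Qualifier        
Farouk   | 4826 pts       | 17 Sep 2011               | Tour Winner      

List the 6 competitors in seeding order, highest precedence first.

By status category: Marino and Sorensen (Grand Slam Winner); then Osei, Farouk and Reyes (Tour Winner); then Leclerc (Qualifier).
Marino and Sorensen both have date of most recent title 2 Feb 2004, so the next rule applies.
Among Marino and Sorensen, alphabetically by surname: Marino before Sorensen.
Among Osei, Farouk and Reyes, by date of most recent title (later first): Osei (7 Feb 2014) before Farouk and Reyes (17 Sep 2011).
Among Farouk and Reyes, alphabetically by surname: Farouk before Reyes.
Full order: Marino, Sorensen, Osei, Farouk, Reyes, Leclerc.

Marino, Sorensen, Osei, Farouk, Reyes, Leclerc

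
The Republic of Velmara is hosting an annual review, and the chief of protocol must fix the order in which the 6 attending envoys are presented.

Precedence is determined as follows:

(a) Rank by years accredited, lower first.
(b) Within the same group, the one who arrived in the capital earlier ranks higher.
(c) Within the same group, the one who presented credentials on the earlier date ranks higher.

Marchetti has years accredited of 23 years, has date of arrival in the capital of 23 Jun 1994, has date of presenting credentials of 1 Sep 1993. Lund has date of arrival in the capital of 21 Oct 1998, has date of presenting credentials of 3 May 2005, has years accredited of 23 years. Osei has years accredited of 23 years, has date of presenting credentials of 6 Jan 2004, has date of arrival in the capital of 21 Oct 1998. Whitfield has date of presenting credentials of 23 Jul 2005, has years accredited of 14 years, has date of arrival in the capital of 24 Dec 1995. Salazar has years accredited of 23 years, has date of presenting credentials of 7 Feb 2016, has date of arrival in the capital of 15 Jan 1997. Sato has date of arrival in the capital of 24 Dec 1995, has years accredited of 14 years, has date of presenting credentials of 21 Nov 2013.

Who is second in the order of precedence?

Sato

By years accredited (lower first): Whitfield and Sato (both 14 years); then Marchetti, Salazar, Osei and Lund (each 23 years).
Whitfield and Sato both have date of arrival in the capital 24 Dec 1995, so the next rule applies.
Among Whitfield and Sato, by date of presenting credentials (earlier first): Whitfield (23 Jul 2005) before Sato (21 Nov 2013).
Among Marchetti, Salazar, Osei and Lund, by date of arrival in the capital (earlier first): Marchetti (23 Jun 1994) before Salazar (15 Jan 1997) before Osei and Lund (21 Oct 1998).
Among Osei and Lund, by date of presenting credentials (earlier first): Osei (6 Jan 2004) before Lund (3 May 2005).
Order: Whitfield, Sato, Marchetti, Salazar, Osei, Lund.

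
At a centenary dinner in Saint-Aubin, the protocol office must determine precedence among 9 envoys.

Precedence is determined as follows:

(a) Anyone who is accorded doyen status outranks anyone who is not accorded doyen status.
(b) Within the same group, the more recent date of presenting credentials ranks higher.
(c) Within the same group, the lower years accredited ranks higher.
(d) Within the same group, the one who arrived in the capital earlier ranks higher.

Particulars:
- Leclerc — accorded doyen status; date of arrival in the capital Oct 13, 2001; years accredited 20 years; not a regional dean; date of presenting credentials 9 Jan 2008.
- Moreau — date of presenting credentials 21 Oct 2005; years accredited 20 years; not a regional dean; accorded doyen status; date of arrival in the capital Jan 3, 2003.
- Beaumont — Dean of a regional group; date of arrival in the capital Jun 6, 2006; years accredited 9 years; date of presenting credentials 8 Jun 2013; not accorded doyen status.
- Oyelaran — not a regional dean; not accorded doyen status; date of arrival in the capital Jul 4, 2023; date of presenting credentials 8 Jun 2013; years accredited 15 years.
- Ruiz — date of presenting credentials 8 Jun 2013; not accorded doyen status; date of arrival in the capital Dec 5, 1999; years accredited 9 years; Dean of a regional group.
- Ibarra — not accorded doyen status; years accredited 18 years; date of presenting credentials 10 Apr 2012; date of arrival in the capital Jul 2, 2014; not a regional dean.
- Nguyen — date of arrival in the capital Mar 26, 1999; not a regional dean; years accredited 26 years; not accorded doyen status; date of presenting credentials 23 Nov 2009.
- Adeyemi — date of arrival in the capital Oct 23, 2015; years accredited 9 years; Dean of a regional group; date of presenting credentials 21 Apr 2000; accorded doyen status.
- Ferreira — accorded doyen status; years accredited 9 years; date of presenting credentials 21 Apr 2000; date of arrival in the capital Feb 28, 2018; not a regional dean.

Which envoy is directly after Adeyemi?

Ferreira

By the first rule: Leclerc, Moreau, Adeyemi and Ferreira (each accorded doyen status); then Ruiz, Beaumont, Oyelaran, Ibarra and Nguyen (each not accorded doyen status).
Among Leclerc, Moreau, Adeyemi and Ferreira, by date of presenting credentials (later first): Leclerc (9 Jan 2008) before Moreau (21 Oct 2005) before Adeyemi and Ferreira (21 Apr 2000).
Adeyemi and Ferreira both have years accredited 9 years, so the next rule applies.
Among Adeyemi and Ferreira, by date of arrival in the capital (earlier first): Adeyemi (Oct 23, 2015) before Ferreira (Feb 28, 2018).
Among Ruiz, Beaumont, Oyelaran, Ibarra and Nguyen, by date of presenting credentials (later first): Ruiz, Beaumont and Oyelaran (8 Jun 2013) before Ibarra (10 Apr 2012) before Nguyen (23 Nov 2009).
Among Ruiz, Beaumont and Oyelaran, by years accredited (lower first): Ruiz and Beaumont (9 years) before Oyelaran (15 years).
Among Ruiz and Beaumont, by date of arrival in the capital (earlier first): Ruiz (Dec 5, 1999) before Beaumont (Jun 6, 2006).
Order: Leclerc, Moreau, Adeyemi, Ferreira, Ruiz, Beaumont, Oyelaran, Ibarra, Nguyen.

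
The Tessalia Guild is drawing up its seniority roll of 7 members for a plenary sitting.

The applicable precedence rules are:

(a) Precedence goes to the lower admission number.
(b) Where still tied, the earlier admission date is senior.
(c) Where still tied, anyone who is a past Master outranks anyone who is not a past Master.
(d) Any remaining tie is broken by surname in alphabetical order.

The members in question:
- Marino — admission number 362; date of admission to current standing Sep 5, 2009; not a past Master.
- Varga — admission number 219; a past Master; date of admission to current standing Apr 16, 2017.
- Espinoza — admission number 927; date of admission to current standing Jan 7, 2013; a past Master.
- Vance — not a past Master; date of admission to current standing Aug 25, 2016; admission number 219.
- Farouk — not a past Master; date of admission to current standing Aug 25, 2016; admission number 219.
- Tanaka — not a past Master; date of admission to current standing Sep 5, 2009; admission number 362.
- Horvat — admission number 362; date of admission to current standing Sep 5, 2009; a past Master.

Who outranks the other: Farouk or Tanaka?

By admission number (lower first): Farouk, Vance and Varga (each 219); then Horvat, Marino and Tanaka (each 362); then Espinoza (927).
Among Farouk, Vance and Varga, by date of admission to current standing (earlier first): Farouk and Vance (Aug 25, 2016) before Varga (Apr 16, 2017).
Farouk and Vance are each not a past Master, so the next rule applies.
Among Farouk and Vance, alphabetically by surname: Farouk before Vance.
Horvat, Marino and Tanaka all have date of admission to current standing Sep 5, 2009, so the next rule applies.
Among Horvat, Marino and Tanaka, a past Master before not a past Master: Horvat (a past Master) before Marino and Tanaka (not a past Master).
Among Marino and Tanaka, alphabetically by surname: Marino before Tanaka.
So Farouk takes precedence.

Farouk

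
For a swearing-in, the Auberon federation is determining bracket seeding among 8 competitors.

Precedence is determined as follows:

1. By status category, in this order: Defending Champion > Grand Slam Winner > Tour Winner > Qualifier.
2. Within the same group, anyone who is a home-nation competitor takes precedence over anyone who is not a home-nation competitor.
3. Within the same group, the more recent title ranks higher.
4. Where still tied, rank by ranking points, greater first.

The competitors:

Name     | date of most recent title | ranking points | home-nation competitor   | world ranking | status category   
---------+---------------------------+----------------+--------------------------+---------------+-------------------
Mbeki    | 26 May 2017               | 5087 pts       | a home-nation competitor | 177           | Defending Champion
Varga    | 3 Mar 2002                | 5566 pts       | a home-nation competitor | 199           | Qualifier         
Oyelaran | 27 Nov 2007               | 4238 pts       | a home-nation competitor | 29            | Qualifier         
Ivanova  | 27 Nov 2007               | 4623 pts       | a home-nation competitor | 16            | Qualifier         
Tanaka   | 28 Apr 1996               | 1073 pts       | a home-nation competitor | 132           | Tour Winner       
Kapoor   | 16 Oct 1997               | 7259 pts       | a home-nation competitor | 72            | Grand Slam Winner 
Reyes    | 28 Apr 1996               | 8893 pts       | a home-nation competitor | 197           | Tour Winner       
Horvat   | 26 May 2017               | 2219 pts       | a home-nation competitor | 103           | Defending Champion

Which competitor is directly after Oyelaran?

By status category: Mbeki and Horvat (Defending Champion); then Kapoor (Grand Slam Winner); then Reyes and Tanaka (Tour Winner); then Ivanova, Oyelaran and Varga (Qualifier).
Mbeki and Horvat are each a home-nation competitor, so the next rule applies.
Mbeki and Horvat both have date of most recent title 26 May 2017, so the next rule applies.
Among Mbeki and Horvat, by ranking points (higher first): Mbeki (5087 pts) before Horvat (2219 pts).
Reyes and Tanaka are each a home-nation competitor, so the next rule applies.
Reyes and Tanaka both have date of most recent title 28 Apr 1996, so the next rule applies.
Among Reyes and Tanaka, by ranking points (higher first): Reyes (8893 pts) before Tanaka (1073 pts).
Ivanova, Oyelaran and Varga are each a home-nation competitor, so the next rule applies.
Among Ivanova, Oyelaran and Varga, by date of most recent title (later first): Ivanova and Oyelaran (27 Nov 2007) before Varga (3 Mar 2002).
Among Ivanova and Oyelaran, by ranking points (higher first): Ivanova (4623 pts) before Oyelaran (4238 pts).
Order: Mbeki, Horvat, Kapoor, Reyes, Tanaka, Ivanova, Oyelaran, Varga.

Varga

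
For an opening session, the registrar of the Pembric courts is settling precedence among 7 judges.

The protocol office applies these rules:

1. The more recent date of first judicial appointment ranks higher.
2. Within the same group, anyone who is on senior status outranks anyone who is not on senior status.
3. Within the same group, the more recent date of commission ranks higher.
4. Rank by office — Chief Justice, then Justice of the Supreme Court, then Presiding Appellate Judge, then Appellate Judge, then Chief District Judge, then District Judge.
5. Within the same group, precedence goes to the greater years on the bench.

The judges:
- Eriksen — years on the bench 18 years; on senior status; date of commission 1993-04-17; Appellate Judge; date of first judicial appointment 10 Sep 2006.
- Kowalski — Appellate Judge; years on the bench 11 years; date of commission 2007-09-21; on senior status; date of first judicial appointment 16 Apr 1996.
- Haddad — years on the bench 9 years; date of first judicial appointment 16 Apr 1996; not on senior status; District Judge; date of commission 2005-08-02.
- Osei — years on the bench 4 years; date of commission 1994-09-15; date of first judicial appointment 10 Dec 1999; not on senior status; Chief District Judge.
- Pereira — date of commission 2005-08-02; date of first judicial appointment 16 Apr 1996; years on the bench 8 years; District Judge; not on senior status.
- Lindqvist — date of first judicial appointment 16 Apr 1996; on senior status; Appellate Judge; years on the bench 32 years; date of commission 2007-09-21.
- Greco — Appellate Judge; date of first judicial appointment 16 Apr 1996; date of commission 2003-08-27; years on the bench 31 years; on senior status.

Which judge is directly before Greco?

Kowalski

By date of first judicial appointment (later first): Eriksen (10 Sep 2006); then Osei (10 Dec 1999); then Lindqvist, Kowalski, Greco, Haddad and Pereira (each 16 Apr 1996).
Among Lindqvist, Kowalski, Greco, Haddad and Pereira, on senior status before not on senior status: Lindqvist, Kowalski and Greco (on senior status) before Haddad and Pereira (not on senior status).
Among Lindqvist, Kowalski and Greco, by date of commission (later first): Lindqvist and Kowalski (2007-09-21) before Greco (2003-08-27).
Lindqvist and Kowalski are each Appellate Judge, so the next rule applies.
Among Lindqvist and Kowalski, by years on the bench (higher first): Lindqvist (32 years) before Kowalski (11 years).
Haddad and Pereira both have date of commission 2005-08-02, so the next rule applies.
Haddad and Pereira are each District Judge, so the next rule applies.
Among Haddad and Pereira, by years on the bench (higher first): Haddad (9 years) before Pereira (8 years).
Order: Eriksen, Osei, Lindqvist, Kowalski, Greco, Haddad, Pereira.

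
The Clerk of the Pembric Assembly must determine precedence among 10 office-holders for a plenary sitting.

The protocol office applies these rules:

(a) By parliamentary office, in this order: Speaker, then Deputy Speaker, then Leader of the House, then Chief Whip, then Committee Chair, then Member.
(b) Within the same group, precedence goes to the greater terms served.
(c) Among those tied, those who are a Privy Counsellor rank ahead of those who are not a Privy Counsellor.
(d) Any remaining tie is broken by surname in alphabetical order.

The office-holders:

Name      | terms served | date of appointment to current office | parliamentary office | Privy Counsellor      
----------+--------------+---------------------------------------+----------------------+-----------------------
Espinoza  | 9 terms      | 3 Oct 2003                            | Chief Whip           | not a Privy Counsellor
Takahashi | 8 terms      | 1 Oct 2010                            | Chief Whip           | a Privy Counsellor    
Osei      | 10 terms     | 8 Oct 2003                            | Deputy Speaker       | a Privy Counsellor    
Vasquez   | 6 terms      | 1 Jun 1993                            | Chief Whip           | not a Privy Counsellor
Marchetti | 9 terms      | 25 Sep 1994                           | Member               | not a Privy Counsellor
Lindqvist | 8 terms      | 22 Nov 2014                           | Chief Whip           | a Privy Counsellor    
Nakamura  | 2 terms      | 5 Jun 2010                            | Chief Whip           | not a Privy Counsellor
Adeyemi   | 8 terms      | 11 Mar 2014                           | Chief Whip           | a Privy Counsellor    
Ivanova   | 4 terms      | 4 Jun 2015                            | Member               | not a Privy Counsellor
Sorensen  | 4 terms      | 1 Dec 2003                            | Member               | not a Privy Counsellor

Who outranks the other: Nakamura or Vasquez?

Vasquez

By parliamentary office: Osei (Deputy Speaker); then Espinoza, Adeyemi, Lindqvist, Takahashi, Vasquez and Nakamura (Chief Whip); then Marchetti, Ivanova and Sorensen (Member).
Among Espinoza, Adeyemi, Lindqvist, Takahashi, Vasquez and Nakamura, by terms served (higher first): Espinoza (9 terms) before Adeyemi, Lindqvist and Takahashi (8 terms) before Vasquez (6 terms) before Nakamura (2 terms).
Adeyemi, Lindqvist and Takahashi are each a Privy Counsellor, so the next rule applies.
Among Adeyemi, Lindqvist and Takahashi, alphabetically by surname: Adeyemi before Lindqvist before Takahashi.
Among Marchetti, Ivanova and Sorensen, by terms served (higher first): Marchetti (9 terms) before Ivanova and Sorensen (4 terms).
Ivanova and Sorensen are each not a Privy Counsellor, so the next rule applies.
Among Ivanova and Sorensen, alphabetically by surname: Ivanova before Sorensen.
So Vasquez takes precedence.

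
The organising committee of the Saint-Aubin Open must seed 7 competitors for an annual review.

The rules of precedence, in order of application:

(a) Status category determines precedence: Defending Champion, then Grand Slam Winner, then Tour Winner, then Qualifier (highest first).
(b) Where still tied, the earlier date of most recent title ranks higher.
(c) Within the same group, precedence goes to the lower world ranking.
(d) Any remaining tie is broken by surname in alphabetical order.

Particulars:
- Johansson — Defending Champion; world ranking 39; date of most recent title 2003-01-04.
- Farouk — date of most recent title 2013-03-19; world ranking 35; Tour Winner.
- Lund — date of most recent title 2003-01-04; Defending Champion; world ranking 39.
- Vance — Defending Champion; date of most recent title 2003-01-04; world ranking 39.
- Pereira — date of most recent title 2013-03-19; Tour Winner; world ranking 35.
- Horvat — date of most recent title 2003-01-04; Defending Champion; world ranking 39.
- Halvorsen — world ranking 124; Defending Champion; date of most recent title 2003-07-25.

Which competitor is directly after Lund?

Vance

By status category: Horvat, Johansson, Lund, Vance and Halvorsen (Defending Champion); then Farouk and Pereira (Tour Winner).
Among Horvat, Johansson, Lund, Vance and Halvorsen, by date of most recent title (earlier first): Horvat, Johansson, Lund and Vance (2003-01-04) before Halvorsen (2003-07-25).
Horvat, Johansson, Lund and Vance all have world ranking 39, so the next rule applies.
Among Horvat, Johansson, Lund and Vance, alphabetically by surname: Horvat before Johansson before Lund before Vance.
Farouk and Pereira both have date of most recent title 2013-03-19, so the next rule applies.
Farouk and Pereira both have world ranking 35, so the next rule applies.
Among Farouk and Pereira, alphabetically by surname: Farouk before Pereira.
Order: Horvat, Johansson, Lund, Vance, Halvorsen, Farouk, Pereira.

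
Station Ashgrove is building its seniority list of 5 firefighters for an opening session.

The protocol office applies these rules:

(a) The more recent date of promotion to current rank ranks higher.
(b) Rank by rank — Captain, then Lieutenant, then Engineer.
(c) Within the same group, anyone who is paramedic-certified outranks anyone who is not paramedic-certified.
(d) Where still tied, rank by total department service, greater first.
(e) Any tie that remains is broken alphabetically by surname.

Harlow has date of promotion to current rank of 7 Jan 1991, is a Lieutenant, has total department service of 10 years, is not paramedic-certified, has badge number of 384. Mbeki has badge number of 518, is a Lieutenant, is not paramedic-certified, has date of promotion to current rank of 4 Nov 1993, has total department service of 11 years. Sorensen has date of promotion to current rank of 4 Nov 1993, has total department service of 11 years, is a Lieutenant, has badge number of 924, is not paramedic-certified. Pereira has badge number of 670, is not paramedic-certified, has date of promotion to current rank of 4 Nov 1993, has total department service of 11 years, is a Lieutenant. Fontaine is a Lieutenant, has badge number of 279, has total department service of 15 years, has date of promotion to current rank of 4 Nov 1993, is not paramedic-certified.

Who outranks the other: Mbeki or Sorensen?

Mbeki

By date of promotion to current rank (later first): Fontaine, Mbeki, Pereira and Sorensen (each 4 Nov 1993); then Harlow (7 Jan 1991).
Fontaine, Mbeki, Pereira and Sorensen are each Lieutenant, so the next rule applies.
Fontaine, Mbeki, Pereira and Sorensen are each not paramedic-certified, so the next rule applies.
Among Fontaine, Mbeki, Pereira and Sorensen, by total department service (higher first): Fontaine (15 years) before Mbeki, Pereira and Sorensen (11 years).
Among Mbeki, Pereira and Sorensen, alphabetically by surname: Mbeki before Pereira before Sorensen.
So Mbeki takes precedence.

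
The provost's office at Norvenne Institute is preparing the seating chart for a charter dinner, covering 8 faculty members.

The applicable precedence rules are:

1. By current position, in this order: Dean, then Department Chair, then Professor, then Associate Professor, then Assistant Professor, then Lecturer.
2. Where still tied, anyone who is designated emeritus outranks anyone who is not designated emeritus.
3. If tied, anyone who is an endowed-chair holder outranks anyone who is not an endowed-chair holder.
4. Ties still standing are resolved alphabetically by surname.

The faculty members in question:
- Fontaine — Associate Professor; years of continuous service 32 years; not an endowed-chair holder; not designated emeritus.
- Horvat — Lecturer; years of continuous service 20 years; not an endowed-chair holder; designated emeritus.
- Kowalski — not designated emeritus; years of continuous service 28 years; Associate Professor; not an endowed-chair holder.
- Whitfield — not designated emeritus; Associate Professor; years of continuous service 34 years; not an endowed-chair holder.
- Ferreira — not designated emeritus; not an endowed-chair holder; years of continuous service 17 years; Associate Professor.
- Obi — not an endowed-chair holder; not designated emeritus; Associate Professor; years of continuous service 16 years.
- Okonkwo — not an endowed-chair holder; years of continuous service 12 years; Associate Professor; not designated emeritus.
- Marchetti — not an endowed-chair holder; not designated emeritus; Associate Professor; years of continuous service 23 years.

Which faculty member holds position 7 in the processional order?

By current position: Ferreira, Fontaine, Kowalski, Marchetti, Obi, Okonkwo and Whitfield (Associate Professor); then Horvat (Lecturer).
Ferreira, Fontaine, Kowalski, Marchetti, Obi, Okonkwo and Whitfield are each not designated emeritus, so the next rule applies.
Ferreira, Fontaine, Kowalski, Marchetti, Obi, Okonkwo and Whitfield are each not an endowed-chair holder, so the next rule applies.
Among Ferreira, Fontaine, Kowalski, Marchetti, Obi, Okonkwo and Whitfield, alphabetically by surname: Ferreira before Fontaine before Kowalski before Marchetti before Obi before Okonkwo before Whitfield.
Order: Ferreira, Fontaine, Kowalski, Marchetti, Obi, Okonkwo, Whitfield, Horvat.

Whitfield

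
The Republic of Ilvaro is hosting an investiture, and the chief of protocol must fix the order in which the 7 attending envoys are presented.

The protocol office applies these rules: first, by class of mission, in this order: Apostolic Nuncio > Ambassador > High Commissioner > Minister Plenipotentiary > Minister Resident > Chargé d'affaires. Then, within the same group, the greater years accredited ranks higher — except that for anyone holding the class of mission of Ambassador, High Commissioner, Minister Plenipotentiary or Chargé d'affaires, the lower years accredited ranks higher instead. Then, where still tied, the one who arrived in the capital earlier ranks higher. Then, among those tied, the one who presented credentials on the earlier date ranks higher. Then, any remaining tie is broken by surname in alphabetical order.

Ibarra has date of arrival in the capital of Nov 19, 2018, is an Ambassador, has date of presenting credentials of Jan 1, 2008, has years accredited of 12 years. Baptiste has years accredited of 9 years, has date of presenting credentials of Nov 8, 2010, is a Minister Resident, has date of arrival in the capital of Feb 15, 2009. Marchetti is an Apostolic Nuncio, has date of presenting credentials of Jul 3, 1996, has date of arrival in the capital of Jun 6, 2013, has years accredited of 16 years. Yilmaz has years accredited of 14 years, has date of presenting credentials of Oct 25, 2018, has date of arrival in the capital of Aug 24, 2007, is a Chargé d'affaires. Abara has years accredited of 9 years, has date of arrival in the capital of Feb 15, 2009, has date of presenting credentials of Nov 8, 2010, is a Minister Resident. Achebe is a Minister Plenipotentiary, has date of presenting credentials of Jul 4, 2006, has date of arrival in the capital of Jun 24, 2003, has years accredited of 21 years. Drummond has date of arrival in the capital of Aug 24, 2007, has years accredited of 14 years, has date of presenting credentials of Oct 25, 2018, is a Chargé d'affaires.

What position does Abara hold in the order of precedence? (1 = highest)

4

By class of mission: Marchetti (Apostolic Nuncio); then Ibarra (Ambassador); then Achebe (Minister Plenipotentiary); then Abara and Baptiste (Minister Resident); then Drummond and Yilmaz (Chargé d'affaires).
Abara and Baptiste both have years accredited 9 years, so the next rule applies.
Abara and Baptiste both have date of arrival in the capital Feb 15, 2009, so the next rule applies.
Abara and Baptiste both have date of presenting credentials Nov 8, 2010, so the next rule applies.
Among Abara and Baptiste, alphabetically by surname: Abara before Baptiste.
Drummond and Yilmaz both have years accredited 14 years, so the next rule applies.
Drummond and Yilmaz both have date of arrival in the capital Aug 24, 2007, so the next rule applies.
Drummond and Yilmaz both have date of presenting credentials Oct 25, 2018, so the next rule applies.
Among Drummond and Yilmaz, alphabetically by surname: Drummond before Yilmaz.
Order: Marchetti, Ibarra, Achebe, Abara, Baptiste, Drummond, Yilmaz. So position 4.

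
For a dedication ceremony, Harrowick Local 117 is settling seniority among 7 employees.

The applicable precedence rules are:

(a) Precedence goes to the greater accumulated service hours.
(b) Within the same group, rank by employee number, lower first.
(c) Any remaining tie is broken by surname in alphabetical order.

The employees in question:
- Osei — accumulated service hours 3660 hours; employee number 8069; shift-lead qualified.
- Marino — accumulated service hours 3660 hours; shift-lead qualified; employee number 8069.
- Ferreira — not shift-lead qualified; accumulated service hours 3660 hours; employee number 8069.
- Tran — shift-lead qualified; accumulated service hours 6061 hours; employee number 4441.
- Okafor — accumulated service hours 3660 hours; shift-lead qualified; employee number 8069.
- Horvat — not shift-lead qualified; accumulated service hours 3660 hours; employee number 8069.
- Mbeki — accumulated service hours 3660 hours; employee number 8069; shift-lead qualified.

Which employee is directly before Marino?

Horvat

By accumulated service hours (higher first): Tran (6061 hours); then Ferreira, Horvat, Marino, Mbeki, Okafor and Osei (each 3660 hours).
Ferreira, Horvat, Marino, Mbeki, Okafor and Osei all have employee number 8069, so the next rule applies.
Among Ferreira, Horvat, Marino, Mbeki, Okafor and Osei, alphabetically by surname: Ferreira before Horvat before Marino before Mbeki before Okafor before Osei.
Order: Tran, Ferreira, Horvat, Marino, Mbeki, Okafor, Osei.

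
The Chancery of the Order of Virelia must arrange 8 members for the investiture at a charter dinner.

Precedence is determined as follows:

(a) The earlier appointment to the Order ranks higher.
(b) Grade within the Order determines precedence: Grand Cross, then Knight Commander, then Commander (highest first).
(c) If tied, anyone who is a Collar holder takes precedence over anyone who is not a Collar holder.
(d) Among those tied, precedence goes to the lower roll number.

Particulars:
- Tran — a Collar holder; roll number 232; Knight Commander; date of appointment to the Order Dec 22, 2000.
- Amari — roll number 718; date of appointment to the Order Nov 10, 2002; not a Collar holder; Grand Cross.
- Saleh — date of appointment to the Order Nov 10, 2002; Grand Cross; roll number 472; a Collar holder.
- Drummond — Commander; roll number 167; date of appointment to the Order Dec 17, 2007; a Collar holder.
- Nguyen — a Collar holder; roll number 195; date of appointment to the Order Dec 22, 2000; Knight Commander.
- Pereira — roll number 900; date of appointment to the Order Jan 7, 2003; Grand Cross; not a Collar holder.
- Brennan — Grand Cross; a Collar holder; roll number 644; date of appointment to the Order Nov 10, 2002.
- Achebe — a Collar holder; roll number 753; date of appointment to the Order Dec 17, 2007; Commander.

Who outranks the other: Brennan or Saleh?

By date of appointment to the Order (earlier first): Nguyen and Tran (both Dec 22, 2000); then Saleh, Brennan and Amari (each Nov 10, 2002); then Pereira (Jan 7, 2003); then Drummond and Achebe (both Dec 17, 2007).
Nguyen and Tran are each Knight Commander, so the next rule applies.
Nguyen and Tran are each a Collar holder, so the next rule applies.
Among Nguyen and Tran, by roll number (lower first): Nguyen (195) before Tran (232).
Saleh, Brennan and Amari are each Grand Cross, so the next rule applies.
Among Saleh, Brennan and Amari, a Collar holder before not a Collar holder: Saleh and Brennan (a Collar holder) before Amari (not a Collar holder).
Among Saleh and Brennan, by roll number (lower first): Saleh (472) before Brennan (644).
Drummond and Achebe are each Commander, so the next rule applies.
Drummond and Achebe are each a Collar holder, so the next rule applies.
Among Drummond and Achebe, by roll number (lower first): Drummond (167) before Achebe (753).
So Saleh takes precedence.

Saleh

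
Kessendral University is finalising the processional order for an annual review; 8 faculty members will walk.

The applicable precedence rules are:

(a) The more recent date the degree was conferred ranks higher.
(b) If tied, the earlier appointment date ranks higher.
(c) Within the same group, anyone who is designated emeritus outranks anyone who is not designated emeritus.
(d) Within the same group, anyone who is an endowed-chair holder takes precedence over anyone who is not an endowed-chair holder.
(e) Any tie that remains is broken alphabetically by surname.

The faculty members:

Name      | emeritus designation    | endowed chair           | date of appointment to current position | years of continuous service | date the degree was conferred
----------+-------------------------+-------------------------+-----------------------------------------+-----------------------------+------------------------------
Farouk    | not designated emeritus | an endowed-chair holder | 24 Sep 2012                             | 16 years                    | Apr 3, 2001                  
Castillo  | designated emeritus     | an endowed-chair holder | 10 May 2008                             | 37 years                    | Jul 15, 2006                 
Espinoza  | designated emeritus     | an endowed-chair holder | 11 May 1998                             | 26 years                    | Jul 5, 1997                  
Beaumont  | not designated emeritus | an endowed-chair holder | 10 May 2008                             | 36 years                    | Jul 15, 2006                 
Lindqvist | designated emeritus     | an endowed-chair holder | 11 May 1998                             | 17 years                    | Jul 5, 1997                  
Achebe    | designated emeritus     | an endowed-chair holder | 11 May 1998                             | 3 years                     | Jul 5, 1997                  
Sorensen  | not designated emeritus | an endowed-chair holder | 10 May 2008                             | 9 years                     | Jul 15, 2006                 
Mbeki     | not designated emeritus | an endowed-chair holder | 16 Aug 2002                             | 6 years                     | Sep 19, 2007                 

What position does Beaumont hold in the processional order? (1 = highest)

3

By date the degree was conferred (later first): Mbeki (Sep 19, 2007); then Castillo, Beaumont and Sorensen (each Jul 15, 2006); then Farouk (Apr 3, 2001); then Achebe, Espinoza and Lindqvist (each Jul 5, 1997).
Castillo, Beaumont and Sorensen all have date of appointment to current position 10 May 2008, so the next rule applies.
Among Castillo, Beaumont and Sorensen, designated emeritus before not designated emeritus: Castillo (designated emeritus) before Beaumont and Sorensen (not designated emeritus).
Beaumont and Sorensen are each an endowed-chair holder, so the next rule applies.
Among Beaumont and Sorensen, alphabetically by surname: Beaumont before Sorensen.
Achebe, Espinoza and Lindqvist all have date of appointment to current position 11 May 1998, so the next rule applies.
Achebe, Espinoza and Lindqvist are each designated emeritus, so the next rule applies.
Achebe, Espinoza and Lindqvist are each an endowed-chair holder, so the next rule applies.
Among Achebe, Espinoza and Lindqvist, alphabetically by surname: Achebe before Espinoza before Lindqvist.
Order: Mbeki, Castillo, Beaumont, Sorensen, Farouk, Achebe, Espinoza, Lindqvist. So position 3.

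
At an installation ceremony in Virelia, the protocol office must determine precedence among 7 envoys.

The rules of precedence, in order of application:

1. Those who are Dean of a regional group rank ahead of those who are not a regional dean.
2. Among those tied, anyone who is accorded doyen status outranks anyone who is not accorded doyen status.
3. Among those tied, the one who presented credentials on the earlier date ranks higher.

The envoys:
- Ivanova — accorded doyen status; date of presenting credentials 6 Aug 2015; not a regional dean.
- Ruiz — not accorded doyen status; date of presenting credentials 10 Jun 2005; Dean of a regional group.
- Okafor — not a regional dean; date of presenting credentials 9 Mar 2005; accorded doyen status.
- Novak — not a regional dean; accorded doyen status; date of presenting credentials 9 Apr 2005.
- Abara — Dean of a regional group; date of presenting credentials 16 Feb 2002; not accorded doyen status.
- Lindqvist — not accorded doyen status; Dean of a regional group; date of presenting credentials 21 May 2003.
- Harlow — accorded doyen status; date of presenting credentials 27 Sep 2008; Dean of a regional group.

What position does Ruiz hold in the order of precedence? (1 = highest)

4

By the first rule: Harlow, Abara, Lindqvist and Ruiz (each Dean of a regional group); then Okafor, Novak and Ivanova (each not a regional dean).
Among Harlow, Abara, Lindqvist and Ruiz, accorded doyen status before not accorded doyen status: Harlow (accorded doyen status) before Abara, Lindqvist and Ruiz (not accorded doyen status).
Among Abara, Lindqvist and Ruiz, by date of presenting credentials (earlier first): Abara (16 Feb 2002) before Lindqvist (21 May 2003) before Ruiz (10 Jun 2005).
Okafor, Novak and Ivanova are each accorded doyen status, so the next rule applies.
Among Okafor, Novak and Ivanova, by date of presenting credentials (earlier first): Okafor (9 Mar 2005) before Novak (9 Apr 2005) before Ivanova (6 Aug 2015).
Order: Harlow, Abara, Lindqvist, Ruiz, Okafor, Novak, Ivanova. So position 4.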